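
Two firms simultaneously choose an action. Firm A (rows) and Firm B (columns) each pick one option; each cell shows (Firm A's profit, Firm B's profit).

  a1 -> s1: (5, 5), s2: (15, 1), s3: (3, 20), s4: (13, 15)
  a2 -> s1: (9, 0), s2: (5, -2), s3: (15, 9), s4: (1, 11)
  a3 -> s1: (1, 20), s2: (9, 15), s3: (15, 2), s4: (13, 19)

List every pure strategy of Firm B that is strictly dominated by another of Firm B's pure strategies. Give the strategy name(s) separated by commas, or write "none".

s2

s1: no other strategy beats it everywhere (s2 at a1 (5>1); s3 at a3 (20>2); s4 at a3 (20>19)).
s2: dominated, since s1 does at least as well everywhere (a1: 5>1, a2: 0>-2, a3: 20>15).
Nothing dominates s3: s1 at a1 (20>5); s2 at a1 (20>1); s4 at a1 (20>15).
Nothing dominates s4: s1 at a1 (15>5); s2 at a1 (15>1); s3 at a2 (11>9).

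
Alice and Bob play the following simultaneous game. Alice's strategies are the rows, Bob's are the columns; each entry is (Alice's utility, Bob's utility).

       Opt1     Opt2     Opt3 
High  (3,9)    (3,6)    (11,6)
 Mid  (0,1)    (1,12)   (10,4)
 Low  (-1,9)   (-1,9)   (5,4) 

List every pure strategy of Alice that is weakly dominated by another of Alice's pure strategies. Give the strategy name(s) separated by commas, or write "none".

High is not dominated — it holds its own against Mid at Opt1 (3>0); Low at Opt1 (3>-1).
High weakly dominates Mid — Opt1: 3>0, Opt2: 3>1, Opt3: 11>10.
Low is weakly dominated by High (Opt1: 3>-1, Opt2: 3>-1, Opt3: 11>5).

Mid, Low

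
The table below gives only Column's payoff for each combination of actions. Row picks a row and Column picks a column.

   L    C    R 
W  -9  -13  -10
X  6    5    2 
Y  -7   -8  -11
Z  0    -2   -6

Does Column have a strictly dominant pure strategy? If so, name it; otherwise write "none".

L vs C: W: -9>-13, X: 6>5, Y: -7>-8, Z: 0>-2.
L vs R: W: -9>-10, X: 6>2, Y: -7>-11, Z: 0>-6.
L strictly beats every other strategy against every opponent action, so it is strictly dominant.

L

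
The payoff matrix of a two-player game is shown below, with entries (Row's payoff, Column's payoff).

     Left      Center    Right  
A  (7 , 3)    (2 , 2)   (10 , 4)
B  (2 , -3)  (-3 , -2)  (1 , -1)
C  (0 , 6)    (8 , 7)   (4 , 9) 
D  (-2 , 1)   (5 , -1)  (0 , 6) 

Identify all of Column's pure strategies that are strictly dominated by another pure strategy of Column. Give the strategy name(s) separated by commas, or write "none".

Left, Center

Left is strictly dominated by Right (A: 4>3, B: -1>-3, C: 9>6, D: 6>1).
Right strictly dominates Center — A: 4>2, B: -1>-2, C: 9>7, D: 6>-1.
Right is not dominated — it holds its own against Left at A (4>3); Center at A (4>2).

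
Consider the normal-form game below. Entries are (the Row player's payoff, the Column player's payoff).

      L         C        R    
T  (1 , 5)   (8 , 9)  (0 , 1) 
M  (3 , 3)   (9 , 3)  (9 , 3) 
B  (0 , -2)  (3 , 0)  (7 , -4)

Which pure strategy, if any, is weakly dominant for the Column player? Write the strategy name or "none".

C vs L: T: 9>5, M: 3=3, B: 0>-2.
C vs R: T: 9>1, M: 3=3, B: 0>-4.
C is at least as good as every other strategy against every opponent action, so it is weakly dominant.

C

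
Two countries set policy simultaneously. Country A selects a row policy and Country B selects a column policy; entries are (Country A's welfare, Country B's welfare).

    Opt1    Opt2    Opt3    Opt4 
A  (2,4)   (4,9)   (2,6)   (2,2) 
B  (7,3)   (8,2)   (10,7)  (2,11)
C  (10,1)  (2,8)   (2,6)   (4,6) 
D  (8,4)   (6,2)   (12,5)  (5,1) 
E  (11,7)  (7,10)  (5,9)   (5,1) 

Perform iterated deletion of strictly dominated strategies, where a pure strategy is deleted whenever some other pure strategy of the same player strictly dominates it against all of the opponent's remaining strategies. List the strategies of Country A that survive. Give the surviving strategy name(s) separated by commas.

B, D, E

Country A's strategy A is strictly dominated by D (Opt1: 8>2, Opt2: 6>4, Opt3: 12>2, Opt4: 5>2) and is removed.
Row C is eliminated: E beats it against every remaining column (Opt1: 11>10, Opt2: 7>2, Opt3: 5>2, Opt4: 5>4).
Country B's strategy Opt1 is strictly dominated by Opt3 (B: 7>3, D: 5>4, E: 9>7) and is removed.
Among the remaining strategies, none is strictly dominated by another pure strategy of the same player, so the elimination stops.
Surviving strategies — Country A: {B, D, E}; Country B: {Opt2, Opt3, Opt4}.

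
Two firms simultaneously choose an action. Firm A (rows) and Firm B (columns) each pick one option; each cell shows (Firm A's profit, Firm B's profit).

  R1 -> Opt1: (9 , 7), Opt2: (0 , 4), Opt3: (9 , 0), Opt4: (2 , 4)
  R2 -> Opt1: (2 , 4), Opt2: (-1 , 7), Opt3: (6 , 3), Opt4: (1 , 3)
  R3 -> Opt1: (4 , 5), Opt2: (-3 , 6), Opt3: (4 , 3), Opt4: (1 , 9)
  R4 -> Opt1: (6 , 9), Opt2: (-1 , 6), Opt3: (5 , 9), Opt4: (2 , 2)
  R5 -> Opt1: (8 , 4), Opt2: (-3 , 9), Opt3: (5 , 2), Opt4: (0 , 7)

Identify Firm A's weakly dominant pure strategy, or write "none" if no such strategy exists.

R1 vs R2: Opt1: 9>2, Opt2: 0>-1, Opt3: 9>6, Opt4: 2>1.
R1 vs R3: Opt1: 9>4, Opt2: 0>-3, Opt3: 9>4, Opt4: 2>1.
R1 vs R4: Opt1: 9>6, Opt2: 0>-1, Opt3: 9>5, Opt4: 2=2.
R1 vs R5: Opt1: 9>8, Opt2: 0>-3, Opt3: 9>5, Opt4: 2>0.
R1 is at least as good as every other strategy against every opponent action, so it is weakly dominant.

R1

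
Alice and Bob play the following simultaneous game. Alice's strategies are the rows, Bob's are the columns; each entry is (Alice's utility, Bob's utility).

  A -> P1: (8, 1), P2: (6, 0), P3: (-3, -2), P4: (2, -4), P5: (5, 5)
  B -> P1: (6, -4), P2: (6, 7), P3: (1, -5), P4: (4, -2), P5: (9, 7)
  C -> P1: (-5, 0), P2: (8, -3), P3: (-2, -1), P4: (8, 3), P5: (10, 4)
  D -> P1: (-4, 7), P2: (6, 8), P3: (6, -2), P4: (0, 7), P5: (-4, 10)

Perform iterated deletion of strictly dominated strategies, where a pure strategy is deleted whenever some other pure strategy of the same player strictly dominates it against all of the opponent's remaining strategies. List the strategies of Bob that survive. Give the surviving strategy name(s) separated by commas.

For Bob, P5 strictly dominates P1 on the remaining rows (A: 5>1, B: 7>-4, C: 4>0, D: 10>7); eliminate P1.
Row A is eliminated: C beats it against every remaining column (P2: 8>6, P3: -2>-3, P4: 8>2, P5: 10>5).
Column P3 is eliminated: P4 beats it against every remaining row (B: -2>-5, C: 3>-1, D: 7>-2).
Row B is eliminated: C beats it against every remaining column (P2: 8>6, P4: 8>4, P5: 10>9).
For Alice, C strictly dominates D on the remaining columns (P2: 8>6, P4: 8>0, P5: 10>-4); eliminate D.
Bob's strategy P2 is strictly dominated by P4 (C: 3>-3) and is removed.
Bob's strategy P4 is strictly dominated by P5 (C: 4>3) and is removed.
Among the remaining strategies, none is strictly dominated by another pure strategy of the same player, so the elimination stops.
Surviving strategies — Alice: {C}; Bob: {P5}.

P5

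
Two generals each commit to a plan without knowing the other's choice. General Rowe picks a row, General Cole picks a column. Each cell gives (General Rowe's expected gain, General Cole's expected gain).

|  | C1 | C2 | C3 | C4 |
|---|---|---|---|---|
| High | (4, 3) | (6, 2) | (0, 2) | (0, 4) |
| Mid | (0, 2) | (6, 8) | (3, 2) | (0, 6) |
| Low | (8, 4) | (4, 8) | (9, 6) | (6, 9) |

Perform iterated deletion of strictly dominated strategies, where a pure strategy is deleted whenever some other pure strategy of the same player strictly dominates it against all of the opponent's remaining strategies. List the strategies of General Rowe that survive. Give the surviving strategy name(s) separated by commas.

Column C1 is eliminated: C4 beats it against every remaining row (High: 4>3, Mid: 6>2, Low: 9>4).
General Cole's strategy C3 is strictly dominated by C4 (High: 4>2, Mid: 6>2, Low: 9>6) and is removed.
Among the remaining strategies, none is strictly dominated by another pure strategy of the same player, so the elimination stops.
Surviving strategies — General Rowe: {High, Mid, Low}; General Cole: {C2, C4}.

High, Mid, Low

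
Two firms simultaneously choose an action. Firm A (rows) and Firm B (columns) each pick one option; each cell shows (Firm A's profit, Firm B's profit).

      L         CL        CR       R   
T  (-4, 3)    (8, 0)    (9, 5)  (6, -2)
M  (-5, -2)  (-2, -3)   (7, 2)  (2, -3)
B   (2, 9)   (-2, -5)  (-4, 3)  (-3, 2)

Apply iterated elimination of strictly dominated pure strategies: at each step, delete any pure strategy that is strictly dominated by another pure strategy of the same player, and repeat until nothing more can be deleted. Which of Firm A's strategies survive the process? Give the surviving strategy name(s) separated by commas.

Firm A's strategy M is strictly dominated by T (L: -4>-5, CL: 8>-2, CR: 9>7, R: 6>2) and is removed.
Firm B's strategy CL is strictly dominated by L (T: 3>0, B: 9>-5) and is removed.
Firm B's strategy R is strictly dominated by L (T: 3>-2, B: 9>2) and is removed.
Among the remaining strategies, none is strictly dominated by another pure strategy of the same player, so the elimination stops.
Surviving strategies — Firm A: {T, B}; Firm B: {L, CR}.

T, B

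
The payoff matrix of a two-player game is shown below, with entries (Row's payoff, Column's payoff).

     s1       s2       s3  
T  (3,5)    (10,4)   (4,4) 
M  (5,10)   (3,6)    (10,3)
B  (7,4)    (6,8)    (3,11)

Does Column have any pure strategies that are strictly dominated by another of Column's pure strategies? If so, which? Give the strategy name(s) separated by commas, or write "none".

none

Nothing dominates s1: s2 at T (5>4); s3 at T (5>4).
Nothing dominates s2: s1 at B (8>4); s3 at T (4=4).
Nothing dominates s3: s1 at B (11>4); s2 at T (4=4).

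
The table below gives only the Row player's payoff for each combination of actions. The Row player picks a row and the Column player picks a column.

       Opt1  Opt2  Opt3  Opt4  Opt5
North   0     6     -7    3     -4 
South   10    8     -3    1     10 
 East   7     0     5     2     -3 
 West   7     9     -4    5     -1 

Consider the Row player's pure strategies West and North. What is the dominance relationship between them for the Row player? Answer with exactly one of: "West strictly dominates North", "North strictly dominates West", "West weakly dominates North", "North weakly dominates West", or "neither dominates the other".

West strictly dominates North

West's payoffs vs North's, by the Column player's action — Opt1: 7>0, Opt2: 9>6, Opt3: -4>-7, Opt4: 5>3, Opt5: -1>-4.
West gives a strictly higher payoff against every action of the Column player, so West strictly dominates North.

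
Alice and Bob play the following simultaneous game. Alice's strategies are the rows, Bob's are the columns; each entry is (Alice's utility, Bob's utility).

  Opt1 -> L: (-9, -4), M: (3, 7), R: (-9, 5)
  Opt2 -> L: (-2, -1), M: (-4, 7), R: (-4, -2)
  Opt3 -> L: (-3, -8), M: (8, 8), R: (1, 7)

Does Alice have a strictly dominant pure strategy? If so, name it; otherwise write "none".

Opt1 fails to dominate Opt2 at L (-9<-2).
Opt2 fails to dominate Opt1 at M (-4<3).
Opt3 fails to dominate Opt2 at L (-3<-2).
No single strategy dominates all the others.

none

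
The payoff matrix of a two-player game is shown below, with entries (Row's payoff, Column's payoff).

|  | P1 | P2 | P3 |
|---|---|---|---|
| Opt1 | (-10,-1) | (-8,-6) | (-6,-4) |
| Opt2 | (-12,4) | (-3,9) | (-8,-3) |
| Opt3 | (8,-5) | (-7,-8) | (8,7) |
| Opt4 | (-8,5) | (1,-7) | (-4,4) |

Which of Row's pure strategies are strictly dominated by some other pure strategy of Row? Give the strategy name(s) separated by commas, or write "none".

Opt1 is strictly dominated by Opt3 (P1: 8>-10, P2: -7>-8, P3: 8>-6).
Opt2 is strictly dominated by Opt4 (P1: -8>-12, P2: 1>-3, P3: -4>-8).
Opt3 is not dominated — it holds its own against Opt1 at P1 (8>-10); Opt2 at P1 (8>-12); Opt4 at P1 (8>-8).
Opt4: no other strategy beats it everywhere (Opt1 at P1 (-8>-10); Opt2 at P1 (-8>-12); Opt3 at P2 (1>-7)).

Opt1, Opt2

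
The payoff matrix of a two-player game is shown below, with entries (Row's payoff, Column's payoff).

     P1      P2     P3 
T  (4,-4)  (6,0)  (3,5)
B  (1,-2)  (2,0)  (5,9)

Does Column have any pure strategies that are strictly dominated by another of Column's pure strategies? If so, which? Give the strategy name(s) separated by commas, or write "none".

P2 strictly dominates P1 — T: 0>-4, B: 0>-2.
P3 strictly dominates P2 — T: 5>0, B: 9>0.
Nothing dominates P3: P1 at T (5>-4); P2 at T (5>0).

P1, P2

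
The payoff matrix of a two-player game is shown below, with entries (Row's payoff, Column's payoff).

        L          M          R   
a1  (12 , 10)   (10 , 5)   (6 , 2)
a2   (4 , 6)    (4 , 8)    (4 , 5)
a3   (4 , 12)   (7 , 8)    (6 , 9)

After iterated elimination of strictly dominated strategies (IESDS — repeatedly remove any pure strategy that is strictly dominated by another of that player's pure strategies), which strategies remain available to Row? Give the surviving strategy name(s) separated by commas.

a1

Row a2 is eliminated: a1 beats it against every remaining column (L: 12>4, M: 10>4, R: 6>4).
Column M is eliminated: L beats it against every remaining row (a1: 10>5, a3: 12>8).
Column's strategy R is strictly dominated by L (a1: 10>2, a3: 12>9) and is removed.
Row a3 is eliminated: a1 beats it against every remaining column (L: 12>4).
Among the remaining strategies, none is strictly dominated by another pure strategy of the same player, so the elimination stops.
Surviving strategies — Row: {a1}; Column: {L}.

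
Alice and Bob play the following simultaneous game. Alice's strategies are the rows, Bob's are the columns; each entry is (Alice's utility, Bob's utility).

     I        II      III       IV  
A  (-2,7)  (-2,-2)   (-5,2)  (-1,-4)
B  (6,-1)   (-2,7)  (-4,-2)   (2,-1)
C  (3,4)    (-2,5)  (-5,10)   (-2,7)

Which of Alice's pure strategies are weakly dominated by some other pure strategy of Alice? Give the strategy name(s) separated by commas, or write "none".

B weakly dominates A — I: 6>-2, II: -2=-2, III: -4>-5, IV: 2>-1.
B is not dominated — it holds its own against A at I (6>-2); C at I (6>3).
C is weakly dominated by B (I: 6>3, II: -2=-2, III: -4>-5, IV: 2>-2).

A, C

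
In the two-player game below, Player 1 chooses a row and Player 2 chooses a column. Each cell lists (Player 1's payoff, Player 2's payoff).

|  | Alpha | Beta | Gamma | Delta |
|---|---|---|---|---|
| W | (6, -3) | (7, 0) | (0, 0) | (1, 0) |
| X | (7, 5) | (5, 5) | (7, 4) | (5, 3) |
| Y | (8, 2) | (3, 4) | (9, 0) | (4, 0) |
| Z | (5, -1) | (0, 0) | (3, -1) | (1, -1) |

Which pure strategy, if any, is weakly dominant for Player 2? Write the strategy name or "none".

Beta vs Alpha: W: 0>-3, X: 5=5, Y: 4>2, Z: 0>-1.
Beta vs Gamma: W: 0=0, X: 5>4, Y: 4>0, Z: 0>-1.
Beta vs Delta: W: 0=0, X: 5>3, Y: 4>0, Z: 0>-1.
Beta is at least as good as every other strategy against every opponent action, so it is weakly dominant.

Beta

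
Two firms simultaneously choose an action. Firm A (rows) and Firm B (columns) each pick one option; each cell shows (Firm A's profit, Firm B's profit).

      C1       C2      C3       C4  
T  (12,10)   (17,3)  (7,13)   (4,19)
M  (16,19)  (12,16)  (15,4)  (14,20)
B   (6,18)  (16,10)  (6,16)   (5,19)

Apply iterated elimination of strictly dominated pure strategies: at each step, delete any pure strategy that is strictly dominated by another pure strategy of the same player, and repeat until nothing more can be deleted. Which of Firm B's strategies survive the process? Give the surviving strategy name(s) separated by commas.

For Firm B, C4 strictly dominates C1 on the remaining rows (T: 19>10, M: 20>19, B: 19>18); eliminate C1.
Column C2 is eliminated: C4 beats it against every remaining row (T: 19>3, M: 20>16, B: 19>10).
For Firm A, M strictly dominates T on the remaining columns (C3: 15>7, C4: 14>4); eliminate T.
Firm A's strategy B is strictly dominated by M (C3: 15>6, C4: 14>5) and is removed.
For Firm B, C4 strictly dominates C3 on the remaining rows (M: 20>4); eliminate C3.
Among the remaining strategies, none is strictly dominated by another pure strategy of the same player, so the elimination stops.
Surviving strategies — Firm A: {M}; Firm B: {C4}.

C4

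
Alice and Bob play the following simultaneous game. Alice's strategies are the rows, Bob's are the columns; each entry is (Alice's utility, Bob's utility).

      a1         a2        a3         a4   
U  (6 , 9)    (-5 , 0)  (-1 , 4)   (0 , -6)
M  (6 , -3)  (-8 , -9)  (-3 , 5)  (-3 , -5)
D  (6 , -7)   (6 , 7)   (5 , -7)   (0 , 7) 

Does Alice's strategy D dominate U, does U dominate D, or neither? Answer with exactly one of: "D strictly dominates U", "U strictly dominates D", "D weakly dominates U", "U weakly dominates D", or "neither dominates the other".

D's payoffs vs U's, by Bob's action — a1: 6=6, a2: 6>-5, a3: 5>-1, a4: 0=0.
D is at least as good everywhere and strictly better somewhere (tied only at a1, a4), so D weakly but not strictly dominates U.

D weakly dominates U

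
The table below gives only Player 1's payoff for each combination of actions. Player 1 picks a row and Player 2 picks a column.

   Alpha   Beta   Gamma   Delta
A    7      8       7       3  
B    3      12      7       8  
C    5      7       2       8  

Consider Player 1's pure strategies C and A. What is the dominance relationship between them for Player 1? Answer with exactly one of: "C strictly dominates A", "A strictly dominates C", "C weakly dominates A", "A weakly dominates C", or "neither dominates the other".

neither dominates the other

C's payoffs vs A's, by Player 2's action — Alpha: 5<7, Beta: 7<8, Gamma: 2<7, Delta: 8>3.
C does better at Delta but worse at Alpha, Beta, Gamma; neither strategy dominates the other.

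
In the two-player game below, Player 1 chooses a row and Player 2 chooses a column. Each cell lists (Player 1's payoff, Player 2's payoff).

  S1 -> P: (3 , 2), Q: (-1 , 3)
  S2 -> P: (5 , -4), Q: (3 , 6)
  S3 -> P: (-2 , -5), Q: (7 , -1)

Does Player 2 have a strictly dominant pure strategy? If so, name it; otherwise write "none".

Q

Q vs P: S1: 3>2, S2: 6>-4, S3: -1>-5.
Q strictly beats every other strategy against every opponent action, so it is strictly dominant.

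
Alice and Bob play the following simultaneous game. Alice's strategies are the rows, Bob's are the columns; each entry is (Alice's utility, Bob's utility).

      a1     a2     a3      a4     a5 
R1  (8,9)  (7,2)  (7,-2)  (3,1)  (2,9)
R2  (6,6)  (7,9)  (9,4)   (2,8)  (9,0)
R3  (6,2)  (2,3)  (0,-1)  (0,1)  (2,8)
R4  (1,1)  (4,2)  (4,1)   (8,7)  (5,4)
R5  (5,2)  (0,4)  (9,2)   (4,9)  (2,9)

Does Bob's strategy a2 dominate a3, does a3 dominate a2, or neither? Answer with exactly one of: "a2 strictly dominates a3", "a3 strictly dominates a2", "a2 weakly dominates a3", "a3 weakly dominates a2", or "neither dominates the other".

Compare a2 to a3 across each choice by Alice: R1: 2>-2, R2: 9>4, R3: 3>-1, R4: 2>1, R5: 4>2.
a2 gives a strictly higher payoff against each choice by Alice, so a2 strictly dominates a3.

a2 strictly dominates a3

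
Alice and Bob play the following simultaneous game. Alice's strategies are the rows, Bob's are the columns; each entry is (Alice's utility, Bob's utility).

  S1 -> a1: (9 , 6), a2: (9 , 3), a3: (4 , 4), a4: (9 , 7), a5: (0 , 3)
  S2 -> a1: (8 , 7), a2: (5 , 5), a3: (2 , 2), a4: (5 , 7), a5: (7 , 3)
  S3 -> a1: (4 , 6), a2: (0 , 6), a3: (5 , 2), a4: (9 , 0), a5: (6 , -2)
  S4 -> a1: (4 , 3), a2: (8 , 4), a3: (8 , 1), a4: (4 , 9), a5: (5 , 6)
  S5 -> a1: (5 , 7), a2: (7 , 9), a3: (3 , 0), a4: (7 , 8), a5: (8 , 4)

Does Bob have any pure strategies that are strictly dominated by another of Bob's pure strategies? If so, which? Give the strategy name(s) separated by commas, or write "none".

a3, a5

Nothing dominates a1: a2 at S1 (6>3); a3 at S1 (6>4); a4 at S2 (7=7); a5 at S1 (6>3).
a2: no other strategy beats it everywhere (a1 at S3 (6=6); a3 at S2 (5>2); a4 at S3 (6>0); a5 at S1 (3=3)).
a1 strictly dominates a3 — S1: 6>4, S2: 7>2, S3: 6>2, S4: 3>1, S5: 7>0.
a4 is not dominated — it holds its own against a1 at S1 (7>6); a2 at S1 (7>3); a3 at S1 (7>4); a5 at S1 (7>3).
a5: dominated, since a4 does at least as well everywhere (S1: 7>3, S2: 7>3, S3: 0>-2, S4: 9>6, S5: 8>4).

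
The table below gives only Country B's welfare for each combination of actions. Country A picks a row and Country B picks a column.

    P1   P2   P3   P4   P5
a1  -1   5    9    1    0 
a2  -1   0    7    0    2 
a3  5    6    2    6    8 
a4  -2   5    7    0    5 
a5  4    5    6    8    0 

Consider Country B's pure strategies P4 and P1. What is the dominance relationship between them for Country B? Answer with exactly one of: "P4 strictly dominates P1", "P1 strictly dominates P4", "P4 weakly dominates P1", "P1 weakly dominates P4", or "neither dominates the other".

P4 strictly dominates P1

P4's payoffs vs P1's, by Country A's action — a1: 1>-1, a2: 0>-1, a3: 6>5, a4: 0>-2, a5: 8>4.
P4 gives a strictly higher payoff against every action of Country A, so P4 strictly dominates P1.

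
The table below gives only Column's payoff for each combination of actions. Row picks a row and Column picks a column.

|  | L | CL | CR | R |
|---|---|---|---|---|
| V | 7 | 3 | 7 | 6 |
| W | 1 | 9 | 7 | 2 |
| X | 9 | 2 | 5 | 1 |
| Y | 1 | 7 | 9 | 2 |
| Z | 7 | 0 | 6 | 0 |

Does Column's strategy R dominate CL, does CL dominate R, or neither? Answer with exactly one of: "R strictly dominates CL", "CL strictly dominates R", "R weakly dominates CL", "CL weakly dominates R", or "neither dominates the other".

neither dominates the other

R's payoffs vs CL's, by Row's action — V: 6>3, W: 2<9, X: 1<2, Y: 2<7, Z: 0=0.
R does better at V but worse at W, X, Y; neither strategy dominates the other.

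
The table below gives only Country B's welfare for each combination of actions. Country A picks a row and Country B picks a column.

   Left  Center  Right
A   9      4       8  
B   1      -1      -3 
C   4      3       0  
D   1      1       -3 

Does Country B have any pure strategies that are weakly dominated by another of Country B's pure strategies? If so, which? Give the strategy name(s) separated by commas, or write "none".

Left: no other strategy beats it everywhere (Center at A (9>4); Right at A (9>8)).
Left weakly dominates Center — A: 9>4, B: 1>-1, C: 4>3, D: 1=1.
Right is weakly dominated by Left (A: 9>8, B: 1>-3, C: 4>0, D: 1>-3).

Center, Right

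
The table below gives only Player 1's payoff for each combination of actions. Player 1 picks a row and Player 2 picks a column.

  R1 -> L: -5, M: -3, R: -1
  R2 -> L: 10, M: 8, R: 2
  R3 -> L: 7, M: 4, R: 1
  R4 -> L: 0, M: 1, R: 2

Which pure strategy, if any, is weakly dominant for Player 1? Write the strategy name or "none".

R2

R2 vs R1: L: 10>-5, M: 8>-3, R: 2>-1.
R2 vs R3: L: 10>7, M: 8>4, R: 2>1.
R2 vs R4: L: 10>0, M: 8>1, R: 2=2.
R2 is at least as good as every other strategy against every opponent action, so it is weakly dominant.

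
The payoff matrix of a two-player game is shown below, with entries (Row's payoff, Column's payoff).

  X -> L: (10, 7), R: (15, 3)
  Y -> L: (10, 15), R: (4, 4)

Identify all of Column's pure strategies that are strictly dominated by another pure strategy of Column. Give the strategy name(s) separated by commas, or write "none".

L is not dominated — it holds its own against R at X (7>3).
L strictly dominates R — X: 7>3, Y: 15>4.

R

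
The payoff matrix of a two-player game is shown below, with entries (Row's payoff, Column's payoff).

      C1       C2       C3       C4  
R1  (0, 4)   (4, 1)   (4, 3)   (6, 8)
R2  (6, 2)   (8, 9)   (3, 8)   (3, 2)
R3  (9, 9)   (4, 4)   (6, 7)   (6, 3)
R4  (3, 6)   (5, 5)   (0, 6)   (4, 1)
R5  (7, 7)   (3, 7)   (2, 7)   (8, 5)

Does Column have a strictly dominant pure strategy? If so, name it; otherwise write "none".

C1 fails to dominate C2 at R2 (2<9).
C2 fails to dominate C1 at R1 (1<4).
C3 fails to dominate C1 at R1 (3<4).
C4 fails to dominate C1 at R2 (2=2).
No single strategy dominates all the others.

none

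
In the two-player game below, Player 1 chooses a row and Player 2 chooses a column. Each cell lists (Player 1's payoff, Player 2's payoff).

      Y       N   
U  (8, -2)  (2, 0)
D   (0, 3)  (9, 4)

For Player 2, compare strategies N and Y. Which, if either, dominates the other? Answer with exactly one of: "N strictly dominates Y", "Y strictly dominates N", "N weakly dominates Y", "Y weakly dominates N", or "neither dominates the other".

N strictly dominates Y

Compare N to Y across every action of Player 1: U: 0>-2, D: 4>3.
N gives a strictly higher payoff against every action of Player 1, so N strictly dominates Y.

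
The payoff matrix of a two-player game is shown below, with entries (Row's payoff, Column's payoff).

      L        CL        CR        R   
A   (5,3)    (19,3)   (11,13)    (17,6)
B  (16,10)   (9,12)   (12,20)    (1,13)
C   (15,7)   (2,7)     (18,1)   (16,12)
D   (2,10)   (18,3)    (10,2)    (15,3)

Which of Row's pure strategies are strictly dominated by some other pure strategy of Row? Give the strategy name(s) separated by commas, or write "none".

Nothing dominates A: B at CL (19>9); C at CL (19>2); D at L (5>2).
B is not dominated — it holds its own against A at L (16>5); C at L (16>15); D at L (16>2).
C: no other strategy beats it everywhere (A at L (15>5); B at CR (18>12); D at L (15>2)).
D: dominated, since A does at least as well everywhere (L: 5>2, CL: 19>18, CR: 11>10, R: 17>15).

D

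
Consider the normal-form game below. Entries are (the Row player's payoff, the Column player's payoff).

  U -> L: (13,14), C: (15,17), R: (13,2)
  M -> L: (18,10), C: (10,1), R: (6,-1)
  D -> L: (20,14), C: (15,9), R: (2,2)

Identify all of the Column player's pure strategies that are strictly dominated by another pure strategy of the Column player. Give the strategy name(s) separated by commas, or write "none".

R

Nothing dominates L: C at M (10>1); R at U (14>2).
C: no other strategy beats it everywhere (L at U (17>14); R at U (17>2)).
R is strictly dominated by L (U: 14>2, M: 10>-1, D: 14>2).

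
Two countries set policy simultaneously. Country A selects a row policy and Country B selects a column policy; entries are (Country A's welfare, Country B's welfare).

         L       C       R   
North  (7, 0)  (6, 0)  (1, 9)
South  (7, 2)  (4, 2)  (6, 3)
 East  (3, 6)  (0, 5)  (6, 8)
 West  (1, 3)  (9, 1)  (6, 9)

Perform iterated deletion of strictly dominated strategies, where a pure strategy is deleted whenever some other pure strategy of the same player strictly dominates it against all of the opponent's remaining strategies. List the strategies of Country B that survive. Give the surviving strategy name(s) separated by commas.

For Country B, R strictly dominates L on the remaining rows (North: 9>0, South: 3>2, East: 8>6, West: 9>3); eliminate L.
For Country A, West strictly dominates North on the remaining columns (C: 9>6, R: 6>1); eliminate North.
Country B's strategy C is strictly dominated by R (South: 3>2, East: 8>5, West: 9>1) and is removed.
Among the remaining strategies, none is strictly dominated by another pure strategy of the same player, so the elimination stops.
Surviving strategies — Country A: {South, East, West}; Country B: {R}.

R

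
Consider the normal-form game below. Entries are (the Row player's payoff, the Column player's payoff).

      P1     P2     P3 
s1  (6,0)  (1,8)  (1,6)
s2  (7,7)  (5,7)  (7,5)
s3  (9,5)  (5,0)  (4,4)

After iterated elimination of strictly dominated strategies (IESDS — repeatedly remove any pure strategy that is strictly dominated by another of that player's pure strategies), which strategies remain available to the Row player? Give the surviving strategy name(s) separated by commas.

For the Row player, s2 strictly dominates s1 on the remaining columns (P1: 7>6, P2: 5>1, P3: 7>1); eliminate s1.
For the Column player, P1 strictly dominates P3 on the remaining rows (s2: 7>5, s3: 5>4); eliminate P3.
Among the remaining strategies, none is strictly dominated by another pure strategy of the same player, so the elimination stops.
Surviving strategies — the Row player: {s2, s3}; the Column player: {P1, P2}.

s2, s3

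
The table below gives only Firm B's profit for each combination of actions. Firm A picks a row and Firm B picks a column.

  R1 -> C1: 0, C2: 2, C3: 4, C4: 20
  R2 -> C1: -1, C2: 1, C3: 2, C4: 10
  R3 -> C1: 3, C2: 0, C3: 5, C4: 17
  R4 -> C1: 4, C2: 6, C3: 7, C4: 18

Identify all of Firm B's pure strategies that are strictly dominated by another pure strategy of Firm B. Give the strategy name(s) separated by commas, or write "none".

C1 is strictly dominated by C3 (R1: 4>0, R2: 2>-1, R3: 5>3, R4: 7>4).
C2: dominated, since C3 does at least as well everywhere (R1: 4>2, R2: 2>1, R3: 5>0, R4: 7>6).
C3 is strictly dominated by C4 (R1: 20>4, R2: 10>2, R3: 17>5, R4: 18>7).
C4: no other strategy beats it everywhere (C1 at R1 (20>0); C2 at R1 (20>2); C3 at R1 (20>4)).

C1, C2, C3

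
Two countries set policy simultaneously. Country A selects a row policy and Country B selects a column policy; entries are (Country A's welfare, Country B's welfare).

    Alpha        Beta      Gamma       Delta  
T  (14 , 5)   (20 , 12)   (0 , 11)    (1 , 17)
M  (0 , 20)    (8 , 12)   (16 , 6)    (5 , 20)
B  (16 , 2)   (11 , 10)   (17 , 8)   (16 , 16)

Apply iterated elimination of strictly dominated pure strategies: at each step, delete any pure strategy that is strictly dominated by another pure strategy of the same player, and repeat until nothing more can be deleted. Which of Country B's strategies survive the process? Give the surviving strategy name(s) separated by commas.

Row M is eliminated: B beats it against every remaining column (Alpha: 16>0, Beta: 11>8, Gamma: 17>16, Delta: 16>5).
For Country B, Beta strictly dominates Alpha on the remaining rows (T: 12>5, B: 10>2); eliminate Alpha.
For Country B, Delta strictly dominates Beta on the remaining rows (T: 17>12, B: 16>10); eliminate Beta.
Country A's strategy T is strictly dominated by B (Gamma: 17>0, Delta: 16>1) and is removed.
Country B's strategy Gamma is strictly dominated by Delta (B: 16>8) and is removed.
Among the remaining strategies, none is strictly dominated by another pure strategy of the same player, so the elimination stops.
Surviving strategies — Country A: {B}; Country B: {Delta}.

Delta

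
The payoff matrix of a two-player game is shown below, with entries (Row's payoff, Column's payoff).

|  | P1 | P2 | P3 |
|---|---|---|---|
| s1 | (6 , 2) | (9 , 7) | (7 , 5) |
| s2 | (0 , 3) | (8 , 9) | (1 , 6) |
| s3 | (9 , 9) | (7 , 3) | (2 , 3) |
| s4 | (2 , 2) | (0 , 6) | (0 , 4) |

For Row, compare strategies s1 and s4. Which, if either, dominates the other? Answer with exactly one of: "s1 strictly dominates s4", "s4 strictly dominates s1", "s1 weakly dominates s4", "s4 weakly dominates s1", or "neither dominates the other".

Compare s1 to s4 across each opponent action: P1: 6>2, P2: 9>0, P3: 7>0.
s1 gives a strictly higher payoff against each opponent action, so s1 strictly dominates s4.

s1 strictly dominates s4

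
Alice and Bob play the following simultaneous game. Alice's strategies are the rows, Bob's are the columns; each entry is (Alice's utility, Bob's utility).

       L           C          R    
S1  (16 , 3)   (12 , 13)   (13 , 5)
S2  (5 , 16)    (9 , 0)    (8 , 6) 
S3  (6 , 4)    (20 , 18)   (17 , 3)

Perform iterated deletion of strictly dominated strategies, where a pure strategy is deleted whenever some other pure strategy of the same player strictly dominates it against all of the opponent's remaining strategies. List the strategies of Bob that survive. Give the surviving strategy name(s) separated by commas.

Alice's strategy S2 is strictly dominated by S1 (L: 16>5, C: 12>9, R: 13>8) and is removed.
Column L is eliminated: C beats it against every remaining row (S1: 13>3, S3: 18>4).
Alice's strategy S1 is strictly dominated by S3 (C: 20>12, R: 17>13) and is removed.
Column R is eliminated: C beats it against every remaining row (S3: 18>3).
Among the remaining strategies, none is strictly dominated by another pure strategy of the same player, so the elimination stops.
Surviving strategies — Alice: {S3}; Bob: {C}.

C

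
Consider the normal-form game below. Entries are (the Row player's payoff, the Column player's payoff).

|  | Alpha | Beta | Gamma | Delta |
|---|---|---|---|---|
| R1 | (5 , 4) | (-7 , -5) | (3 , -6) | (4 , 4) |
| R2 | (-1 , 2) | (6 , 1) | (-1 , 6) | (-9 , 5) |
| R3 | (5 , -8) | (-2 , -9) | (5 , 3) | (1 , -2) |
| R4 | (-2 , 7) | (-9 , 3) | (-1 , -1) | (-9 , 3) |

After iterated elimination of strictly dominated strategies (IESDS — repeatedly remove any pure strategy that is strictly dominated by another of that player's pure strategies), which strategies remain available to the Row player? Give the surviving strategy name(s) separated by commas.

R1, R3

The Row player's strategy R4 is strictly dominated by R1 (Alpha: 5>-2, Beta: -7>-9, Gamma: 3>-1, Delta: 4>-9) and is removed.
The Column player's strategy Beta is strictly dominated by Alpha (R1: 4>-5, R2: 2>1, R3: -8>-9) and is removed.
The Row player's strategy R2 is strictly dominated by R1 (Alpha: 5>-1, Gamma: 3>-1, Delta: 4>-9) and is removed.
Among the remaining strategies, none is strictly dominated by another pure strategy of the same player, so the elimination stops.
Surviving strategies — the Row player: {R1, R3}; the Column player: {Alpha, Gamma, Delta}.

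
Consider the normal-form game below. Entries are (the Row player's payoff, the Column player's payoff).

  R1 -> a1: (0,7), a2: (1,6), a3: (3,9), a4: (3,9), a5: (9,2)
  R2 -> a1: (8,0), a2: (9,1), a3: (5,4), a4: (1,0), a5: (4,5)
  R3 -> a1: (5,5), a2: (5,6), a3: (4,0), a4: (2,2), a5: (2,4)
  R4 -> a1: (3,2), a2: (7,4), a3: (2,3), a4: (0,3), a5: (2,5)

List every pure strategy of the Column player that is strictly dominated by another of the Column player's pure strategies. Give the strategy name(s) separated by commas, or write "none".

a1: no other strategy beats it everywhere (a2 at R1 (7>6); a3 at R3 (5>0); a4 at R2 (0=0); a5 at R1 (7>2)).
a2: no other strategy beats it everywhere (a1 at R2 (1>0); a3 at R3 (6>0); a4 at R2 (1>0); a5 at R1 (6>2)).
a3 is not dominated — it holds its own against a1 at R1 (9>7); a2 at R1 (9>6); a4 at R1 (9=9); a5 at R1 (9>2).
Nothing dominates a4: a1 at R1 (9>7); a2 at R1 (9>6); a3 at R1 (9=9); a5 at R1 (9>2).
a5: no other strategy beats it everywhere (a1 at R2 (5>0); a2 at R2 (5>1); a3 at R2 (5>4); a4 at R2 (5>0)).

none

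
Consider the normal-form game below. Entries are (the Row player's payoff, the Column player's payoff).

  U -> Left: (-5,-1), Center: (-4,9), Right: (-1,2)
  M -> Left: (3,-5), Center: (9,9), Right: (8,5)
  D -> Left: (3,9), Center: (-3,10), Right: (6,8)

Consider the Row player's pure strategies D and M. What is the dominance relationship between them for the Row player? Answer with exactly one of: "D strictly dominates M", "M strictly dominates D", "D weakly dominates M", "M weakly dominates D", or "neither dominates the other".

D's payoffs vs M's, by the Column player's action — Left: 3=3, Center: -3<9, Right: 6<8.
M is at least as good everywhere and strictly better somewhere (tied at Left), so M weakly dominates D.

M weakly dominates D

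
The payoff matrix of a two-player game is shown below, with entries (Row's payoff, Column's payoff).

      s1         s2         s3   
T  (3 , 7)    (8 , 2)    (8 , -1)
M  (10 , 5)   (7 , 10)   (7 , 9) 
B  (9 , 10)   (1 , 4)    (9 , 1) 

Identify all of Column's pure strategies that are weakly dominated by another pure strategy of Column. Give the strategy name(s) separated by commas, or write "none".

s1: no other strategy beats it everywhere (s2 at T (7>2); s3 at T (7>-1)).
Nothing dominates s2: s1 at M (10>5); s3 at T (2>-1).
s3: dominated, since s2 does at least as well everywhere (T: 2>-1, M: 10>9, B: 4>1).

s3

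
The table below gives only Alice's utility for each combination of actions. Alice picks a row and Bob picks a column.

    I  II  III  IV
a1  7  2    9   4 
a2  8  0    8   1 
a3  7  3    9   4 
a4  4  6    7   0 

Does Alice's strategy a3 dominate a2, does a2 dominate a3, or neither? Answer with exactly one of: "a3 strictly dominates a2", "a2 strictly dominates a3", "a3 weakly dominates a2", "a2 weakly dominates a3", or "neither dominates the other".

neither dominates the other

Compare a3 to a2 across every action of Bob: I: 7<8, II: 3>0, III: 9>8, IV: 4>1.
a3 does better at II, III, IV but worse at I; neither strategy dominates the other.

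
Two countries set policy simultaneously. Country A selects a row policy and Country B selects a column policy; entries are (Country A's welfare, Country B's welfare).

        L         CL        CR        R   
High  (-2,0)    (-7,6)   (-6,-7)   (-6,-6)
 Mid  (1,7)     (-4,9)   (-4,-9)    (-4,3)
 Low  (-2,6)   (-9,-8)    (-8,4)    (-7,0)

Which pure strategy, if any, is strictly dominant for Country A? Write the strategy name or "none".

Mid vs High: L: 1>-2, CL: -4>-7, CR: -4>-6, R: -4>-6.
Mid vs Low: L: 1>-2, CL: -4>-9, CR: -4>-8, R: -4>-7.
Mid strictly beats every other strategy against every opponent action, so it is strictly dominant.

Mid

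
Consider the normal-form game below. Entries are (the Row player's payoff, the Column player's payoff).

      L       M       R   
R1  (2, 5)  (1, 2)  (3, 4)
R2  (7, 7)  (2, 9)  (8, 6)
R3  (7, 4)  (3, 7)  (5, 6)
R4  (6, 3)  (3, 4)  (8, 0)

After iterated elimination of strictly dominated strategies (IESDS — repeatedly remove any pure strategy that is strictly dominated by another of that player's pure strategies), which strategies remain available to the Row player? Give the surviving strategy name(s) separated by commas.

R3, R4

Row R1 is eliminated: R2 beats it against every remaining column (L: 7>2, M: 2>1, R: 8>3).
For the Column player, M strictly dominates L on the remaining rows (R2: 9>7, R3: 7>4, R4: 4>3); eliminate L.
For the Column player, M strictly dominates R on the remaining rows (R2: 9>6, R3: 7>6, R4: 4>0); eliminate R.
The Row player's strategy R2 is strictly dominated by R3 (M: 3>2) and is removed.
Among the remaining strategies, none is strictly dominated by another pure strategy of the same player, so the elimination stops.
Surviving strategies — the Row player: {R3, R4}; the Column player: {M}.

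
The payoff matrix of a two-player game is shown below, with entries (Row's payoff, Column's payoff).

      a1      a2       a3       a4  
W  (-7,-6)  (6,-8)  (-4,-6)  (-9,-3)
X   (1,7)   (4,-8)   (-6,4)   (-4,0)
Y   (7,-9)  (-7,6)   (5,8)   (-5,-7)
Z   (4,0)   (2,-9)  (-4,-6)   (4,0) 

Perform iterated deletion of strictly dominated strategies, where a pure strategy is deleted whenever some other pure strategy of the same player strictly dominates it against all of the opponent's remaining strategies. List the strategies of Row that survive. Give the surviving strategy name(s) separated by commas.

Y, Z

Column's strategy a2 is strictly dominated by a3 (W: -6>-8, X: 4>-8, Y: 8>6, Z: -6>-9) and is removed.
Row's strategy W is strictly dominated by Y (a1: 7>-7, a3: 5>-4, a4: -5>-9) and is removed.
Row's strategy X is strictly dominated by Z (a1: 4>1, a3: -4>-6, a4: 4>-4) and is removed.
Among the remaining strategies, none is strictly dominated by another pure strategy of the same player, so the elimination stops.
Surviving strategies — Row: {Y, Z}; Column: {a1, a3, a4}.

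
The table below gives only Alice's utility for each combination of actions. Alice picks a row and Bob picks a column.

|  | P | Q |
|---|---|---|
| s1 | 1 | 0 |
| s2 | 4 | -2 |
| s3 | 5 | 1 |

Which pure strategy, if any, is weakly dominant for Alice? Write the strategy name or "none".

s3

s3 vs s1: P: 5>1, Q: 1>0.
s3 vs s2: P: 5>4, Q: 1>-2.
s3 is at least as good as every other strategy against every opponent action, so it is weakly dominant.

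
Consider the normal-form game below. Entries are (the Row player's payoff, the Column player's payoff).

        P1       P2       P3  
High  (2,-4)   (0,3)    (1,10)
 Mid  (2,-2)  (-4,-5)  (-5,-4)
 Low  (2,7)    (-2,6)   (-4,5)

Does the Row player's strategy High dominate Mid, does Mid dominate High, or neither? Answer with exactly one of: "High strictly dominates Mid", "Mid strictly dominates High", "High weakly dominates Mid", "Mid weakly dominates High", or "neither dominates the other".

High weakly dominates Mid

High's payoffs vs Mid's, by the Column player's action — P1: 2=2, P2: 0>-4, P3: 1>-5.
High is at least as good everywhere and strictly better somewhere (tied only at P1), so High weakly but not strictly dominates Mid.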